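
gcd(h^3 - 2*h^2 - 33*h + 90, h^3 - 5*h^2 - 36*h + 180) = h^2 + h - 30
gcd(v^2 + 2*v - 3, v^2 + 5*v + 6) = v + 3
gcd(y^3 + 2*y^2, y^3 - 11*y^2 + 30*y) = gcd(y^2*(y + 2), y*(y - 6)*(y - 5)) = y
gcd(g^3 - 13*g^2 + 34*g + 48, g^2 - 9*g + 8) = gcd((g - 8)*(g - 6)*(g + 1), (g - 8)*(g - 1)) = g - 8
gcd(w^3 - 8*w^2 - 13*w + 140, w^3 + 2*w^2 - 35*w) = w - 5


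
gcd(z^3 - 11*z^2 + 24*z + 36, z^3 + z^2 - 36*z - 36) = z^2 - 5*z - 6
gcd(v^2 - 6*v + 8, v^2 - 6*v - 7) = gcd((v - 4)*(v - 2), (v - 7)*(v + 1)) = 1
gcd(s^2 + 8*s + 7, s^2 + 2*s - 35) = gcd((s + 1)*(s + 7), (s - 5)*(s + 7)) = s + 7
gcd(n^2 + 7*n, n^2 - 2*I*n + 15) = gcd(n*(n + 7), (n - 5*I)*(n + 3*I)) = 1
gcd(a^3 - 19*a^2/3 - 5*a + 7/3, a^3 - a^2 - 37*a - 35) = a^2 - 6*a - 7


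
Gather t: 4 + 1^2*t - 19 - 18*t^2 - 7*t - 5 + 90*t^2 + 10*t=72*t^2 + 4*t - 20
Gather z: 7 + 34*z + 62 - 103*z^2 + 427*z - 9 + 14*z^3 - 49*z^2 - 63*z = 14*z^3 - 152*z^2 + 398*z + 60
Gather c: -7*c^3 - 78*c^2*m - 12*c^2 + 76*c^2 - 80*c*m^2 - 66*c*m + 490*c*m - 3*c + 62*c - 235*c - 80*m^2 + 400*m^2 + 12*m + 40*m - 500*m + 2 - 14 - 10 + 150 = -7*c^3 + c^2*(64 - 78*m) + c*(-80*m^2 + 424*m - 176) + 320*m^2 - 448*m + 128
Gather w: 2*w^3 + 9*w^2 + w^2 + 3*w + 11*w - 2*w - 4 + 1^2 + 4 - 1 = 2*w^3 + 10*w^2 + 12*w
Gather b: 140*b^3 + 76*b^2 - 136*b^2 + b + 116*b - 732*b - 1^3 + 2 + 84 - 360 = 140*b^3 - 60*b^2 - 615*b - 275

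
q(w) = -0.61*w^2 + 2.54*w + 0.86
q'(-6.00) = 9.86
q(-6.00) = -36.34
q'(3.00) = -1.12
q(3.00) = 2.99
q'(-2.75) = 5.90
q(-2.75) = -10.74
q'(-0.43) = 3.06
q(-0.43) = -0.34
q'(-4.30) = 7.79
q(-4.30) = -21.34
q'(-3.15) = 6.38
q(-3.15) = -13.19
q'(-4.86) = 8.47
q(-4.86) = -25.89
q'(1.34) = 0.91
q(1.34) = 3.17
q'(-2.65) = 5.77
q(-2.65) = -10.15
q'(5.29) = -3.91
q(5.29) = -2.77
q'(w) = 2.54 - 1.22*w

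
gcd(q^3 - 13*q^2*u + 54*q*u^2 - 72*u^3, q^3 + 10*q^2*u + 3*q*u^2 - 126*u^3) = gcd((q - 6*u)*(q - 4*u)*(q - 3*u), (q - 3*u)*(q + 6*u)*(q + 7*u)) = q - 3*u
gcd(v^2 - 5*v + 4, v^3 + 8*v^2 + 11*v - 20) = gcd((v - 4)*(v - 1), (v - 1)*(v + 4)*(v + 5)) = v - 1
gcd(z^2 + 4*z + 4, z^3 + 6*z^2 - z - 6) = 1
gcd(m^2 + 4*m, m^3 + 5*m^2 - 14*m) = m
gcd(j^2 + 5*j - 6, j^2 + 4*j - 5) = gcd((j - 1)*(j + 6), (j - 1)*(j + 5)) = j - 1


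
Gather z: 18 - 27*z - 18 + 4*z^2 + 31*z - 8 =4*z^2 + 4*z - 8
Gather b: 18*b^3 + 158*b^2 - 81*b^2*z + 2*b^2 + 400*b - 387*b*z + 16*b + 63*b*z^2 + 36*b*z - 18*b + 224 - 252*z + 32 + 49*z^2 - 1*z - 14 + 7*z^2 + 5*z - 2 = 18*b^3 + b^2*(160 - 81*z) + b*(63*z^2 - 351*z + 398) + 56*z^2 - 248*z + 240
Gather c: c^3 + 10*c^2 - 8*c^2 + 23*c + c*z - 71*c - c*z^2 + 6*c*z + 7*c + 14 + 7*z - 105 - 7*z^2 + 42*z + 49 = c^3 + 2*c^2 + c*(-z^2 + 7*z - 41) - 7*z^2 + 49*z - 42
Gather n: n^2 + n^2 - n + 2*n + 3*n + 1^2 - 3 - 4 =2*n^2 + 4*n - 6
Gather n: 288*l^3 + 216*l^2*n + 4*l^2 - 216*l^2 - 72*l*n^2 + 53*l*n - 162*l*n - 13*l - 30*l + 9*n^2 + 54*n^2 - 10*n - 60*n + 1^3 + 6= 288*l^3 - 212*l^2 - 43*l + n^2*(63 - 72*l) + n*(216*l^2 - 109*l - 70) + 7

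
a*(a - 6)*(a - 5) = a^3 - 11*a^2 + 30*a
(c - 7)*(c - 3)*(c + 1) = c^3 - 9*c^2 + 11*c + 21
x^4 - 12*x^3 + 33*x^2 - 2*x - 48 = (x - 8)*(x - 3)*(x - 2)*(x + 1)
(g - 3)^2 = g^2 - 6*g + 9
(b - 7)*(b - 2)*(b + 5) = b^3 - 4*b^2 - 31*b + 70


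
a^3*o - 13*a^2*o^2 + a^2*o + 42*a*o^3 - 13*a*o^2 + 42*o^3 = (a - 7*o)*(a - 6*o)*(a*o + o)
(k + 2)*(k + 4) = k^2 + 6*k + 8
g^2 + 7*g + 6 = (g + 1)*(g + 6)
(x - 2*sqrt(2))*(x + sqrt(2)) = x^2 - sqrt(2)*x - 4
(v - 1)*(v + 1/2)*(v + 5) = v^3 + 9*v^2/2 - 3*v - 5/2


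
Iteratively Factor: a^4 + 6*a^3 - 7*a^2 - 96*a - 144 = (a - 4)*(a^3 + 10*a^2 + 33*a + 36) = (a - 4)*(a + 3)*(a^2 + 7*a + 12) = (a - 4)*(a + 3)^2*(a + 4)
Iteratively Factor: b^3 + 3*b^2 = (b)*(b^2 + 3*b) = b*(b + 3)*(b)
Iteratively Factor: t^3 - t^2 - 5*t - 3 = (t + 1)*(t^2 - 2*t - 3) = (t - 3)*(t + 1)*(t + 1)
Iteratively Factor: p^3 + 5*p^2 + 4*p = (p)*(p^2 + 5*p + 4) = p*(p + 1)*(p + 4)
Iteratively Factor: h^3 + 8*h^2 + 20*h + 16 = (h + 2)*(h^2 + 6*h + 8) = (h + 2)^2*(h + 4)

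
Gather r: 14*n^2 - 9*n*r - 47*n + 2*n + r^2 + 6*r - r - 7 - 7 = 14*n^2 - 45*n + r^2 + r*(5 - 9*n) - 14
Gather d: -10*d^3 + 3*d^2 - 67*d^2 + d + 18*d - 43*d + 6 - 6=-10*d^3 - 64*d^2 - 24*d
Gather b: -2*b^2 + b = -2*b^2 + b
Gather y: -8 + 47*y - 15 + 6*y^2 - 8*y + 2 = 6*y^2 + 39*y - 21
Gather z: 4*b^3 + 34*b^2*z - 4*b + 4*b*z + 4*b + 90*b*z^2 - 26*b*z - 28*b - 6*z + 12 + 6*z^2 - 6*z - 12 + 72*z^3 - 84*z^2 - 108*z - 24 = 4*b^3 - 28*b + 72*z^3 + z^2*(90*b - 78) + z*(34*b^2 - 22*b - 120) - 24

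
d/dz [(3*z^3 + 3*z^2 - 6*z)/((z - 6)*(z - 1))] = 3*(z^2 - 12*z - 12)/(z^2 - 12*z + 36)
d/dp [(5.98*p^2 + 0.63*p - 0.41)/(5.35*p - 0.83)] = (31.993*p^2 - 9.9268*p + 1.6706)/(28.6225*p^2 - 8.881*p + 0.6889)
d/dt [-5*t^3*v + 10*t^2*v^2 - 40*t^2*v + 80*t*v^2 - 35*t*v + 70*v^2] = 5*v*(-3*t^2 + 4*t*v - 16*t + 16*v - 7)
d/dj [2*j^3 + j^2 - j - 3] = 6*j^2 + 2*j - 1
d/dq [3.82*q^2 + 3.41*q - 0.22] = 7.64*q + 3.41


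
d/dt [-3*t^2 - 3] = -6*t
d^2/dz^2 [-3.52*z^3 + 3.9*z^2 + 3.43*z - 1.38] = 7.8 - 21.12*z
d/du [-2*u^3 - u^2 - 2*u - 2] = -6*u^2 - 2*u - 2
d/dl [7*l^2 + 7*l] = 14*l + 7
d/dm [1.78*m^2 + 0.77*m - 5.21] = 3.56*m + 0.77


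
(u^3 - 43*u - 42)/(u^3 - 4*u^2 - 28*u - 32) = (-u^3 + 43*u + 42)/(-u^3 + 4*u^2 + 28*u + 32)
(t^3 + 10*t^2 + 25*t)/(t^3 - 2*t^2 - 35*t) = (t + 5)/(t - 7)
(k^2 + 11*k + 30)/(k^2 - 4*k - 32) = (k^2 + 11*k + 30)/(k^2 - 4*k - 32)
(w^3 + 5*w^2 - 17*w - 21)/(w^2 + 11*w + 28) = (w^2 - 2*w - 3)/(w + 4)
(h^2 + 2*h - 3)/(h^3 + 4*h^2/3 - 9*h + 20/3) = 3*(h + 3)/(3*h^2 + 7*h - 20)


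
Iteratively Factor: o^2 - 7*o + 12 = (o - 3)*(o - 4)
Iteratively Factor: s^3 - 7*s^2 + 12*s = (s - 3)*(s^2 - 4*s) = s*(s - 3)*(s - 4)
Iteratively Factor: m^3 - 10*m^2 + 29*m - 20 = (m - 1)*(m^2 - 9*m + 20) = (m - 4)*(m - 1)*(m - 5)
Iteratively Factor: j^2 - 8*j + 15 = (j - 5)*(j - 3)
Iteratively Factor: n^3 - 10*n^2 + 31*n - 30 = (n - 2)*(n^2 - 8*n + 15) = (n - 5)*(n - 2)*(n - 3)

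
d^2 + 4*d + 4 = (d + 2)^2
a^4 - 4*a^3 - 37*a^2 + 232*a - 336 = (a - 4)^2*(a - 3)*(a + 7)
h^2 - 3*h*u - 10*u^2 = (h - 5*u)*(h + 2*u)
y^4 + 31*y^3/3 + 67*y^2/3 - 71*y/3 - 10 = (y - 1)*(y + 1/3)*(y + 5)*(y + 6)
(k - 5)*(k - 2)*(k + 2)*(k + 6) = k^4 + k^3 - 34*k^2 - 4*k + 120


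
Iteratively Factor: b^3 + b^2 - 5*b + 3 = (b - 1)*(b^2 + 2*b - 3) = (b - 1)*(b + 3)*(b - 1)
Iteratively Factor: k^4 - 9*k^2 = (k)*(k^3 - 9*k) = k*(k + 3)*(k^2 - 3*k) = k*(k - 3)*(k + 3)*(k)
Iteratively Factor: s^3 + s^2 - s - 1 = (s + 1)*(s^2 - 1) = (s + 1)^2*(s - 1)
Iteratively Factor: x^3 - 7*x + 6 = (x + 3)*(x^2 - 3*x + 2) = (x - 2)*(x + 3)*(x - 1)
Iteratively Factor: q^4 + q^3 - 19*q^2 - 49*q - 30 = (q - 5)*(q^3 + 6*q^2 + 11*q + 6) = (q - 5)*(q + 1)*(q^2 + 5*q + 6) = (q - 5)*(q + 1)*(q + 3)*(q + 2)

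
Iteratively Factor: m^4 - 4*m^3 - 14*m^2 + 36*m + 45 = (m + 1)*(m^3 - 5*m^2 - 9*m + 45) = (m - 3)*(m + 1)*(m^2 - 2*m - 15) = (m - 5)*(m - 3)*(m + 1)*(m + 3)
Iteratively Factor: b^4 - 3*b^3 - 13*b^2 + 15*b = (b + 3)*(b^3 - 6*b^2 + 5*b) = (b - 1)*(b + 3)*(b^2 - 5*b) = (b - 5)*(b - 1)*(b + 3)*(b)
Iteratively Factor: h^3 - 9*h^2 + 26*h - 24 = (h - 4)*(h^2 - 5*h + 6) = (h - 4)*(h - 2)*(h - 3)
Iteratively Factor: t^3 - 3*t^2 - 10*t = (t - 5)*(t^2 + 2*t) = t*(t - 5)*(t + 2)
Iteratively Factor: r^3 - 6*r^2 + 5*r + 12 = (r + 1)*(r^2 - 7*r + 12) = (r - 3)*(r + 1)*(r - 4)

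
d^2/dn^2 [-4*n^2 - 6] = -8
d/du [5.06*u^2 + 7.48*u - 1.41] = 10.12*u + 7.48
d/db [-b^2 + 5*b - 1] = 5 - 2*b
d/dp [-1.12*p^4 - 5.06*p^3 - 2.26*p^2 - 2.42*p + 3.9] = -4.48*p^3 - 15.18*p^2 - 4.52*p - 2.42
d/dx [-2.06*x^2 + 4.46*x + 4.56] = 4.46 - 4.12*x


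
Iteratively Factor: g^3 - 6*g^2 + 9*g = (g - 3)*(g^2 - 3*g) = (g - 3)^2*(g)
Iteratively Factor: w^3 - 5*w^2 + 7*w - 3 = (w - 1)*(w^2 - 4*w + 3) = (w - 1)^2*(w - 3)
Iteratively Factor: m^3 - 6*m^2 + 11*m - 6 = (m - 3)*(m^2 - 3*m + 2) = (m - 3)*(m - 1)*(m - 2)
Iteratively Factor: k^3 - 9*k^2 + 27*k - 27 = (k - 3)*(k^2 - 6*k + 9) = (k - 3)^2*(k - 3)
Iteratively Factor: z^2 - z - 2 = (z - 2)*(z + 1)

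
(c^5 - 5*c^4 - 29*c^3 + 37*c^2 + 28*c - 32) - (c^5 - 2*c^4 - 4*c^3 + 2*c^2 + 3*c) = -3*c^4 - 25*c^3 + 35*c^2 + 25*c - 32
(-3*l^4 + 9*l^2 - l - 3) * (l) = -3*l^5 + 9*l^3 - l^2 - 3*l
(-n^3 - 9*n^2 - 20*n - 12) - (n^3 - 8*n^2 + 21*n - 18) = -2*n^3 - n^2 - 41*n + 6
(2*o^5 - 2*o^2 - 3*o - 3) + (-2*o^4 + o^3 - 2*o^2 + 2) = 2*o^5 - 2*o^4 + o^3 - 4*o^2 - 3*o - 1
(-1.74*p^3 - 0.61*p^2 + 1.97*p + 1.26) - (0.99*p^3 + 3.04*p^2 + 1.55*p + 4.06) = -2.73*p^3 - 3.65*p^2 + 0.42*p - 2.8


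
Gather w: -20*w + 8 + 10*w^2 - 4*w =10*w^2 - 24*w + 8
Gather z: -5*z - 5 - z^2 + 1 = -z^2 - 5*z - 4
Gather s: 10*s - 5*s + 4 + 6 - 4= 5*s + 6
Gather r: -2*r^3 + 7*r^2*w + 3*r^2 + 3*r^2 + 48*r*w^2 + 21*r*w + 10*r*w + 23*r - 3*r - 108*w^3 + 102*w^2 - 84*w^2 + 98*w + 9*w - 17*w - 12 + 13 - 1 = -2*r^3 + r^2*(7*w + 6) + r*(48*w^2 + 31*w + 20) - 108*w^3 + 18*w^2 + 90*w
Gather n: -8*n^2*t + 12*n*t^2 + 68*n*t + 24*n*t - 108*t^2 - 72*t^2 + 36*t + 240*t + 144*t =-8*n^2*t + n*(12*t^2 + 92*t) - 180*t^2 + 420*t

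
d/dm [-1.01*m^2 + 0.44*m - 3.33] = 0.44 - 2.02*m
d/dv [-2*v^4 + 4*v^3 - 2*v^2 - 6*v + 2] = -8*v^3 + 12*v^2 - 4*v - 6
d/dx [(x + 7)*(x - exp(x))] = x + (1 - exp(x))*(x + 7) - exp(x)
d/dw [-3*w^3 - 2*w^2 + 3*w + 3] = -9*w^2 - 4*w + 3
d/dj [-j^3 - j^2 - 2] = j*(-3*j - 2)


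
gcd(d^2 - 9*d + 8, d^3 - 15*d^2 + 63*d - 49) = d - 1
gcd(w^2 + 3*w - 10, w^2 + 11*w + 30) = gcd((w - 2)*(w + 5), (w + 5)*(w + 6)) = w + 5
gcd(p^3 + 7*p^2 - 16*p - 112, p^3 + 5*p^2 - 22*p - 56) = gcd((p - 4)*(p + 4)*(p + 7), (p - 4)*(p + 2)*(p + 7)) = p^2 + 3*p - 28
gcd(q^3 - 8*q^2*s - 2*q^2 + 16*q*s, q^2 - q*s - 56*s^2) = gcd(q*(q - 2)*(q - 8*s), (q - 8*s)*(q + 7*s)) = q - 8*s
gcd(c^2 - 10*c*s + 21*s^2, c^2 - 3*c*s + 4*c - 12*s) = -c + 3*s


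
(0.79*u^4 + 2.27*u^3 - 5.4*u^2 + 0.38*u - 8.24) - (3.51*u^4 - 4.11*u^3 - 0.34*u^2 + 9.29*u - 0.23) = -2.72*u^4 + 6.38*u^3 - 5.06*u^2 - 8.91*u - 8.01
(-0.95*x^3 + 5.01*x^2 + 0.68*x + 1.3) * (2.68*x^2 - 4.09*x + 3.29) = -2.546*x^5 + 17.3123*x^4 - 21.794*x^3 + 17.1857*x^2 - 3.0798*x + 4.277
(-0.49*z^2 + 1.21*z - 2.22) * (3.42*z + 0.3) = -1.6758*z^3 + 3.9912*z^2 - 7.2294*z - 0.666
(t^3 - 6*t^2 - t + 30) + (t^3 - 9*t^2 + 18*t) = 2*t^3 - 15*t^2 + 17*t + 30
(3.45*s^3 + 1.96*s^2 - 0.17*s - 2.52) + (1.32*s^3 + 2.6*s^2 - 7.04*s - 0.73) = 4.77*s^3 + 4.56*s^2 - 7.21*s - 3.25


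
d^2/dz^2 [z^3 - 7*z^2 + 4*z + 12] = 6*z - 14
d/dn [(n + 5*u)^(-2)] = -2/(n + 5*u)^3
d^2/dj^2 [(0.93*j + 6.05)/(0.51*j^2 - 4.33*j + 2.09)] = ((1.8828 - 2.8458*j)*(0.51*j^2 - 4.33*j + 2.09) + (0.93*j + 6.05)*(1.02*j - 4.33)*(2.04*j - 8.66))/(0.51*j^2 - 4.33*j + 2.09)^3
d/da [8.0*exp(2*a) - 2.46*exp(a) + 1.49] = (16.0*exp(a) - 2.46)*exp(a)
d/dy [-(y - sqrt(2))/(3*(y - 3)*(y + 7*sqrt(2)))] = ((y - 3)*(y - sqrt(2)) - (y - 3)*(y + 7*sqrt(2)) + (y - sqrt(2))*(y + 7*sqrt(2)))/(3*(y - 3)^2*(y + 7*sqrt(2))^2)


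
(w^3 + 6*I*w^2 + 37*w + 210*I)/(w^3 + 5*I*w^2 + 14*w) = (w^2 - I*w + 30)/(w*(w - 2*I))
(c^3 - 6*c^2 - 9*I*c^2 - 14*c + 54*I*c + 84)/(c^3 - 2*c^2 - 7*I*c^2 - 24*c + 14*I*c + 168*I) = (c - 2*I)/(c + 4)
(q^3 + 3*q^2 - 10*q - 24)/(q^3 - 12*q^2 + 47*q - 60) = (q^2 + 6*q + 8)/(q^2 - 9*q + 20)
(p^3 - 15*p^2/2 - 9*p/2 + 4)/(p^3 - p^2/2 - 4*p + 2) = (p^2 - 7*p - 8)/(p^2 - 4)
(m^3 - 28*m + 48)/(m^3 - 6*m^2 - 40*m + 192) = (m - 2)/(m - 8)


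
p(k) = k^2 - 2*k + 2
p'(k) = 2*k - 2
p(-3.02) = 17.16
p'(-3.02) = -8.04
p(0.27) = 1.53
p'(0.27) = -1.46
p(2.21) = 2.46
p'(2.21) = 2.42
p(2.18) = 2.39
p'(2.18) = 2.36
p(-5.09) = 38.09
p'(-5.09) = -12.18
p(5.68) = 22.90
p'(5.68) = 9.36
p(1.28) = 1.08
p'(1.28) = 0.56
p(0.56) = 1.19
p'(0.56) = -0.88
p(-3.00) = 17.00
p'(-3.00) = -8.00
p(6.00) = 26.00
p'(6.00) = 10.00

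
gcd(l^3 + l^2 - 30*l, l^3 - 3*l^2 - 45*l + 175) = l - 5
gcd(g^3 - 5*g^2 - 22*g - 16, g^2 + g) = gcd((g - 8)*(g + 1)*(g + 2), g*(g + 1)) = g + 1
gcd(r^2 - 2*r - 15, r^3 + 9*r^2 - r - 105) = 1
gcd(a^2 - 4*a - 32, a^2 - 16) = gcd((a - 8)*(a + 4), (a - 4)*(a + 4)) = a + 4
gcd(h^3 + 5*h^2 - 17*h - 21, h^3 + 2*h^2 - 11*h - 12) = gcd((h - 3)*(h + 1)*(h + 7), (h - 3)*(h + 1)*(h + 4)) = h^2 - 2*h - 3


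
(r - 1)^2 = r^2 - 2*r + 1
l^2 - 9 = (l - 3)*(l + 3)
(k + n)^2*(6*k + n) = 6*k^3 + 13*k^2*n + 8*k*n^2 + n^3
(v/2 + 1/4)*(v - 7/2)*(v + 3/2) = v^3/2 - 3*v^2/4 - 25*v/8 - 21/16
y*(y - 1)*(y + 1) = y^3 - y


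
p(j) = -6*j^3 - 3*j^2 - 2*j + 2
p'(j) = -18*j^2 - 6*j - 2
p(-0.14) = 2.24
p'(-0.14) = -1.51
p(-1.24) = 11.31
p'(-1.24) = -22.24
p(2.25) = -86.03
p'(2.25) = -106.62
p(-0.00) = 2.00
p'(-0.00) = -2.00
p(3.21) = -233.79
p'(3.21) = -206.73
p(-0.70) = 3.99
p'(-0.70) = -6.62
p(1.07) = -10.92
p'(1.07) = -29.03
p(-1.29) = 12.47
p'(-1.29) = -24.21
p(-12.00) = 9962.00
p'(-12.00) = -2522.00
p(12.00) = -10822.00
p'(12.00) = -2666.00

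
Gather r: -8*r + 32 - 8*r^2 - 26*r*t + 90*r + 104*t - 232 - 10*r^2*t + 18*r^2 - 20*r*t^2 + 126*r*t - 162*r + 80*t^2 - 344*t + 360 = r^2*(10 - 10*t) + r*(-20*t^2 + 100*t - 80) + 80*t^2 - 240*t + 160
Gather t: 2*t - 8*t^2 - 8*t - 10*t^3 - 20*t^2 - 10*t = -10*t^3 - 28*t^2 - 16*t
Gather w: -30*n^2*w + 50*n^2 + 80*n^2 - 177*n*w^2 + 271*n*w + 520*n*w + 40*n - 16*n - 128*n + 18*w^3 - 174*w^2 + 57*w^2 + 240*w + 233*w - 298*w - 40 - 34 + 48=130*n^2 - 104*n + 18*w^3 + w^2*(-177*n - 117) + w*(-30*n^2 + 791*n + 175) - 26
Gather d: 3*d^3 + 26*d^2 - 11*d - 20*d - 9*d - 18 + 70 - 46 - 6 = 3*d^3 + 26*d^2 - 40*d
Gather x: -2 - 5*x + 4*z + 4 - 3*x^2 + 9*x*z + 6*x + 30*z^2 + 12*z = -3*x^2 + x*(9*z + 1) + 30*z^2 + 16*z + 2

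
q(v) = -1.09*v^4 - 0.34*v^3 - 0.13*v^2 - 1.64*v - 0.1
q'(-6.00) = 904.96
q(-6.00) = -1334.14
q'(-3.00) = 107.68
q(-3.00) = -75.46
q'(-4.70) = 429.72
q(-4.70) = -491.85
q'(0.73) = -4.07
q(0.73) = -1.81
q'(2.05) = -44.02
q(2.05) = -26.19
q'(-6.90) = 1383.89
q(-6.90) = -2354.00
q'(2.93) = -120.83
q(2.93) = -94.91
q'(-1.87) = 23.79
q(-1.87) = -8.59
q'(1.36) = -14.85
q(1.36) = -7.16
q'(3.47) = -196.99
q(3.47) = -179.59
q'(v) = -4.36*v^3 - 1.02*v^2 - 0.26*v - 1.64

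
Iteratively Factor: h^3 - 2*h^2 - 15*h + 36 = (h - 3)*(h^2 + h - 12) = (h - 3)*(h + 4)*(h - 3)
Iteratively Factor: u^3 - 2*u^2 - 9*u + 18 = (u + 3)*(u^2 - 5*u + 6) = (u - 2)*(u + 3)*(u - 3)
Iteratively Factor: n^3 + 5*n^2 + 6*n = (n + 2)*(n^2 + 3*n) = n*(n + 2)*(n + 3)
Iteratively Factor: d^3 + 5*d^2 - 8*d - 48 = (d + 4)*(d^2 + d - 12) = (d + 4)^2*(d - 3)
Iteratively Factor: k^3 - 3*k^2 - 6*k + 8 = (k - 1)*(k^2 - 2*k - 8) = (k - 1)*(k + 2)*(k - 4)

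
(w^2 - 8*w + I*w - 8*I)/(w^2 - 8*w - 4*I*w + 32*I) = (w + I)/(w - 4*I)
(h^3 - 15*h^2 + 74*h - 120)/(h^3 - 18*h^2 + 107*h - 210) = (h - 4)/(h - 7)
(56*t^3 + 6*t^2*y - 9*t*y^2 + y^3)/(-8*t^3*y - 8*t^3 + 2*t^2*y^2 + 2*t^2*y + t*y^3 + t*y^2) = (56*t^3 + 6*t^2*y - 9*t*y^2 + y^3)/(t*(-8*t^2*y - 8*t^2 + 2*t*y^2 + 2*t*y + y^3 + y^2))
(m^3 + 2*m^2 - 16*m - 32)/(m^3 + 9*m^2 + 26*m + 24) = (m - 4)/(m + 3)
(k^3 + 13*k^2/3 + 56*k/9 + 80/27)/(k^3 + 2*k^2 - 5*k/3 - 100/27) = (9*k^2 + 24*k + 16)/(9*k^2 + 3*k - 20)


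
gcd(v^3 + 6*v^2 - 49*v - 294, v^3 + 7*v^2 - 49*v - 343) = v^2 - 49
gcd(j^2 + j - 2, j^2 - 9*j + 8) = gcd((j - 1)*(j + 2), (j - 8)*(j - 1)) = j - 1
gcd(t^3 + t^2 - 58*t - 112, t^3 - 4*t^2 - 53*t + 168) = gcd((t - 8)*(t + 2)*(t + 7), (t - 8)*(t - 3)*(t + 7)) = t^2 - t - 56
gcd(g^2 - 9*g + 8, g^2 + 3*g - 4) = g - 1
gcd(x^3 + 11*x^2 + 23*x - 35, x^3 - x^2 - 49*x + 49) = x^2 + 6*x - 7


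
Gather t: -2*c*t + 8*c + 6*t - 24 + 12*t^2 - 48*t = 8*c + 12*t^2 + t*(-2*c - 42) - 24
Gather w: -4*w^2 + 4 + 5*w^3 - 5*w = 5*w^3 - 4*w^2 - 5*w + 4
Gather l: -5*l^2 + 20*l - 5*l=-5*l^2 + 15*l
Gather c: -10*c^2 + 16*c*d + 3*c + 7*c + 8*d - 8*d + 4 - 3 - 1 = -10*c^2 + c*(16*d + 10)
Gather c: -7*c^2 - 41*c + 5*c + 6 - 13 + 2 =-7*c^2 - 36*c - 5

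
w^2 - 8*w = w*(w - 8)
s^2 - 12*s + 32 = (s - 8)*(s - 4)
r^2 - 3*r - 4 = (r - 4)*(r + 1)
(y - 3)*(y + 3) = y^2 - 9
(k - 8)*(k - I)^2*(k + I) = k^4 - 8*k^3 - I*k^3 + k^2 + 8*I*k^2 - 8*k - I*k + 8*I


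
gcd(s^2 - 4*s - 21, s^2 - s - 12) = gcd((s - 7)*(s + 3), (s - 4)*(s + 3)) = s + 3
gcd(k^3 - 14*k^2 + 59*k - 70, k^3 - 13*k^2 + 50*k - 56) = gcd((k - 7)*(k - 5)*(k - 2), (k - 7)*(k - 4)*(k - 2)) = k^2 - 9*k + 14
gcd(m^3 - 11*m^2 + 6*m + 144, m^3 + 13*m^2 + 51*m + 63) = m + 3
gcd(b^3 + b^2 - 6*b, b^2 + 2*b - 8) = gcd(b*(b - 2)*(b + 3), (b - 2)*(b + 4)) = b - 2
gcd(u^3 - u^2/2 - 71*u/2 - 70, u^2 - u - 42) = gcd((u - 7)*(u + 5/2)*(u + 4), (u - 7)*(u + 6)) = u - 7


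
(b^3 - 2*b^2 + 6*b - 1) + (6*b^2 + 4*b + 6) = b^3 + 4*b^2 + 10*b + 5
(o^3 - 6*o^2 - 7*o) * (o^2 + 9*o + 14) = o^5 + 3*o^4 - 47*o^3 - 147*o^2 - 98*o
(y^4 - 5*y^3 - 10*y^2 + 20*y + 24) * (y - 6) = y^5 - 11*y^4 + 20*y^3 + 80*y^2 - 96*y - 144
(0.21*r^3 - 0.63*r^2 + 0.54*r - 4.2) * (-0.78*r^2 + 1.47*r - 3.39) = -0.1638*r^5 + 0.8001*r^4 - 2.0592*r^3 + 6.2055*r^2 - 8.0046*r + 14.238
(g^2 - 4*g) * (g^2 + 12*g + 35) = g^4 + 8*g^3 - 13*g^2 - 140*g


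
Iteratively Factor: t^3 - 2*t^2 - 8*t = (t)*(t^2 - 2*t - 8) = t*(t + 2)*(t - 4)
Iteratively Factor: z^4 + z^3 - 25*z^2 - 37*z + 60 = (z - 5)*(z^3 + 6*z^2 + 5*z - 12) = (z - 5)*(z - 1)*(z^2 + 7*z + 12) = (z - 5)*(z - 1)*(z + 4)*(z + 3)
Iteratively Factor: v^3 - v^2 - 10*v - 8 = (v + 2)*(v^2 - 3*v - 4) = (v - 4)*(v + 2)*(v + 1)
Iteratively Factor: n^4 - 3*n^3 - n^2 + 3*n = (n + 1)*(n^3 - 4*n^2 + 3*n) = (n - 1)*(n + 1)*(n^2 - 3*n) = (n - 3)*(n - 1)*(n + 1)*(n)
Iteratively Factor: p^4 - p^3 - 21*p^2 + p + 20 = (p - 1)*(p^3 - 21*p - 20) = (p - 1)*(p + 4)*(p^2 - 4*p - 5) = (p - 5)*(p - 1)*(p + 4)*(p + 1)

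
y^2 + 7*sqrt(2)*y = y*(y + 7*sqrt(2))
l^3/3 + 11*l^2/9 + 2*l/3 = l*(l/3 + 1)*(l + 2/3)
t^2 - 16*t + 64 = (t - 8)^2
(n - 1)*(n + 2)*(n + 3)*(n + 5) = n^4 + 9*n^3 + 21*n^2 - n - 30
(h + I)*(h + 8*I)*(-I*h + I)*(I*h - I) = h^4 - 2*h^3 + 9*I*h^3 - 7*h^2 - 18*I*h^2 + 16*h + 9*I*h - 8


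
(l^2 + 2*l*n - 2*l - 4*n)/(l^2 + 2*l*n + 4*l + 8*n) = (l - 2)/(l + 4)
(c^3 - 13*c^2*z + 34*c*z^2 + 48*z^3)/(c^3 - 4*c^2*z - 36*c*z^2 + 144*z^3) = (-c^2 + 7*c*z + 8*z^2)/(-c^2 - 2*c*z + 24*z^2)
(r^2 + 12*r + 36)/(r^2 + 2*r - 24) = (r + 6)/(r - 4)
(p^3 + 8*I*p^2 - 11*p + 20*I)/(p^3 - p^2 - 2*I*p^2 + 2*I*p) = (p^3 + 8*I*p^2 - 11*p + 20*I)/(p*(p^2 - p - 2*I*p + 2*I))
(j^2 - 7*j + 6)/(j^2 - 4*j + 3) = (j - 6)/(j - 3)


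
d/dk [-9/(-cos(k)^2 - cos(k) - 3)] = 9*(2*cos(k) + 1)*sin(k)/(cos(k)^2 + cos(k) + 3)^2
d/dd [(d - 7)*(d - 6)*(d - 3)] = 3*d^2 - 32*d + 81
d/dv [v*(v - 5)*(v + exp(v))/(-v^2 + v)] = (-v^2*exp(v) - v^2 + 6*v*exp(v) + 2*v - 9*exp(v) - 5)/(v^2 - 2*v + 1)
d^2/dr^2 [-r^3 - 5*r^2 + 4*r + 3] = -6*r - 10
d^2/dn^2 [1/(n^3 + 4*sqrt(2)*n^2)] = 4*(3*n^2 + 16*sqrt(2)*n + 48)/(n^4*(n^3 + 12*sqrt(2)*n^2 + 96*n + 128*sqrt(2)))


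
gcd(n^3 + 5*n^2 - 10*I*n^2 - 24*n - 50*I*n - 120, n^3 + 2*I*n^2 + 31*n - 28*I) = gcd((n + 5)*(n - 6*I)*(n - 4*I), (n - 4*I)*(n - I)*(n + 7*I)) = n - 4*I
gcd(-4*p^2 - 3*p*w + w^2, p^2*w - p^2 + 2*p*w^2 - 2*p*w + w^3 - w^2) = p + w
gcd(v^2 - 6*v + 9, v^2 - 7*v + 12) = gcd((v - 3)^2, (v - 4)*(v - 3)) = v - 3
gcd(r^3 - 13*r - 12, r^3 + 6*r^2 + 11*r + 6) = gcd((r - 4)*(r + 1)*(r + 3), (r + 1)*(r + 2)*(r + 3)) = r^2 + 4*r + 3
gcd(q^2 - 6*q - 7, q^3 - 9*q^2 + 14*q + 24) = q + 1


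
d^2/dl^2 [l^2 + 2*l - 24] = 2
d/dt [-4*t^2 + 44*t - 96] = 44 - 8*t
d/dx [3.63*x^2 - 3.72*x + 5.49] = 7.26*x - 3.72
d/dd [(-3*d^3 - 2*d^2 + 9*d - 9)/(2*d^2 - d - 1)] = (-6*d^4 + 6*d^3 - 7*d^2 + 40*d - 18)/(4*d^4 - 4*d^3 - 3*d^2 + 2*d + 1)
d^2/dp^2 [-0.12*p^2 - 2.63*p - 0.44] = -0.240000000000000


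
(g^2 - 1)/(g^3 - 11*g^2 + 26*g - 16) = (g + 1)/(g^2 - 10*g + 16)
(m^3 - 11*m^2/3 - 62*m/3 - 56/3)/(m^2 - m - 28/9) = 3*(m^2 - 5*m - 14)/(3*m - 7)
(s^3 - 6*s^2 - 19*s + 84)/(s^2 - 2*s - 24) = (s^2 - 10*s + 21)/(s - 6)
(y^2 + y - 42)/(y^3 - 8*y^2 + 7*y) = (y^2 + y - 42)/(y*(y^2 - 8*y + 7))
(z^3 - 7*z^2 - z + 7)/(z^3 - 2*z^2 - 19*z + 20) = (z^2 - 6*z - 7)/(z^2 - z - 20)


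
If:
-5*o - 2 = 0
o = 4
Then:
No Solution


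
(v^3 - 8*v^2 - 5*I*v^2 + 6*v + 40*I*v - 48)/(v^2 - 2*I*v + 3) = (v^2 + v*(-8 - 6*I) + 48*I)/(v - 3*I)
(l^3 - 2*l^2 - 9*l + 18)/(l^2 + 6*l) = (l^3 - 2*l^2 - 9*l + 18)/(l*(l + 6))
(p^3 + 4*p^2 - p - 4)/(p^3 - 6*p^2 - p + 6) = (p + 4)/(p - 6)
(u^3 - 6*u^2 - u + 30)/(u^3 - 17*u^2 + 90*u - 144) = (u^2 - 3*u - 10)/(u^2 - 14*u + 48)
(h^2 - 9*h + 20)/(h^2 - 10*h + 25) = (h - 4)/(h - 5)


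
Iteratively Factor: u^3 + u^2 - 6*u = (u + 3)*(u^2 - 2*u) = u*(u + 3)*(u - 2)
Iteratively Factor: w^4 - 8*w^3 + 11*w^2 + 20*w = (w)*(w^3 - 8*w^2 + 11*w + 20) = w*(w - 5)*(w^2 - 3*w - 4) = w*(w - 5)*(w - 4)*(w + 1)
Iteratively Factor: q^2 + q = (q)*(q + 1)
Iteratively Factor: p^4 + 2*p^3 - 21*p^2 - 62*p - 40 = (p + 4)*(p^3 - 2*p^2 - 13*p - 10) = (p + 1)*(p + 4)*(p^2 - 3*p - 10) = (p - 5)*(p + 1)*(p + 4)*(p + 2)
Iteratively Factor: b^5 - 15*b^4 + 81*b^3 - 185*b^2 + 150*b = (b - 2)*(b^4 - 13*b^3 + 55*b^2 - 75*b) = (b - 5)*(b - 2)*(b^3 - 8*b^2 + 15*b) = (b - 5)*(b - 3)*(b - 2)*(b^2 - 5*b) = (b - 5)^2*(b - 3)*(b - 2)*(b)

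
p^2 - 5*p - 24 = (p - 8)*(p + 3)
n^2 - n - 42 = (n - 7)*(n + 6)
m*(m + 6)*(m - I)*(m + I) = m^4 + 6*m^3 + m^2 + 6*m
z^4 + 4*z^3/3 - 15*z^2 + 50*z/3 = z*(z - 2)*(z - 5/3)*(z + 5)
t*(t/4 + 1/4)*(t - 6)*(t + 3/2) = t^4/4 - 7*t^3/8 - 27*t^2/8 - 9*t/4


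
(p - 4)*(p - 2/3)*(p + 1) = p^3 - 11*p^2/3 - 2*p + 8/3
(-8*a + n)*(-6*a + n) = 48*a^2 - 14*a*n + n^2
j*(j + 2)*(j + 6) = j^3 + 8*j^2 + 12*j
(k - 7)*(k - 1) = k^2 - 8*k + 7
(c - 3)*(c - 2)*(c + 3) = c^3 - 2*c^2 - 9*c + 18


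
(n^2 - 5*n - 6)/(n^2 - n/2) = 2*(n^2 - 5*n - 6)/(n*(2*n - 1))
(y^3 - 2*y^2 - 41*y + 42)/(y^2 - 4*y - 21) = (y^2 + 5*y - 6)/(y + 3)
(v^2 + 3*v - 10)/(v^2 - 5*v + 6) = (v + 5)/(v - 3)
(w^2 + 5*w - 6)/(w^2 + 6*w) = (w - 1)/w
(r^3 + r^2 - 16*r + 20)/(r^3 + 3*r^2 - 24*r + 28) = (r + 5)/(r + 7)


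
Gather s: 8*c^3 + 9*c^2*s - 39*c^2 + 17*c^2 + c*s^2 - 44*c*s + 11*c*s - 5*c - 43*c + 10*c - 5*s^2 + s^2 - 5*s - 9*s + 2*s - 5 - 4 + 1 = 8*c^3 - 22*c^2 - 38*c + s^2*(c - 4) + s*(9*c^2 - 33*c - 12) - 8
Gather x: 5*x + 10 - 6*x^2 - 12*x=-6*x^2 - 7*x + 10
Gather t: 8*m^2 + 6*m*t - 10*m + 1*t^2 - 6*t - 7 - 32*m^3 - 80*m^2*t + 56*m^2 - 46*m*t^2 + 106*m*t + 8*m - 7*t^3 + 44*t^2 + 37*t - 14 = -32*m^3 + 64*m^2 - 2*m - 7*t^3 + t^2*(45 - 46*m) + t*(-80*m^2 + 112*m + 31) - 21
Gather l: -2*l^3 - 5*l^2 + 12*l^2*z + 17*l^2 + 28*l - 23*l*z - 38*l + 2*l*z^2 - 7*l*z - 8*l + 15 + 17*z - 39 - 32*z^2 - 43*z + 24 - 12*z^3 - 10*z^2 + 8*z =-2*l^3 + l^2*(12*z + 12) + l*(2*z^2 - 30*z - 18) - 12*z^3 - 42*z^2 - 18*z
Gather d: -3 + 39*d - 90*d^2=-90*d^2 + 39*d - 3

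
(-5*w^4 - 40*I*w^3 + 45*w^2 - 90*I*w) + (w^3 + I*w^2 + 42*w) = -5*w^4 + w^3 - 40*I*w^3 + 45*w^2 + I*w^2 + 42*w - 90*I*w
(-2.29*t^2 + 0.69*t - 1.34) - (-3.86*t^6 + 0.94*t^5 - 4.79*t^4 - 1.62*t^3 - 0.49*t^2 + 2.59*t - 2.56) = 3.86*t^6 - 0.94*t^5 + 4.79*t^4 + 1.62*t^3 - 1.8*t^2 - 1.9*t + 1.22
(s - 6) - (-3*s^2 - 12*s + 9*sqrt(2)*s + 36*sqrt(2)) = 3*s^2 - 9*sqrt(2)*s + 13*s - 36*sqrt(2) - 6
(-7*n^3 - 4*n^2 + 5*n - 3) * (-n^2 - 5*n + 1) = 7*n^5 + 39*n^4 + 8*n^3 - 26*n^2 + 20*n - 3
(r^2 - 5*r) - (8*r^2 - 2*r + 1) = -7*r^2 - 3*r - 1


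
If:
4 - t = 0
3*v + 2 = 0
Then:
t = 4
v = -2/3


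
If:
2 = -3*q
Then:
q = -2/3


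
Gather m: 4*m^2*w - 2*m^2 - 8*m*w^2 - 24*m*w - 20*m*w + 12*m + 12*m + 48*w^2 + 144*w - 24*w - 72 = m^2*(4*w - 2) + m*(-8*w^2 - 44*w + 24) + 48*w^2 + 120*w - 72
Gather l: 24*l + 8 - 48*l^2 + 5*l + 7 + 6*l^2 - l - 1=-42*l^2 + 28*l + 14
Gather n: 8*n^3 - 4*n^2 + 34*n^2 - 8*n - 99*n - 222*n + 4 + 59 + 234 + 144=8*n^3 + 30*n^2 - 329*n + 441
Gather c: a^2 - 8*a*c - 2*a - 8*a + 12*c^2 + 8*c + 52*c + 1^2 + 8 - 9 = a^2 - 10*a + 12*c^2 + c*(60 - 8*a)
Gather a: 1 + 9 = 10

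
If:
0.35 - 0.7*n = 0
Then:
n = 0.50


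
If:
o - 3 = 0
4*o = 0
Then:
No Solution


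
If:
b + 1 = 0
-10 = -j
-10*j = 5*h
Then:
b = -1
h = -20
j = 10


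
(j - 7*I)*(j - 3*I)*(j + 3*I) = j^3 - 7*I*j^2 + 9*j - 63*I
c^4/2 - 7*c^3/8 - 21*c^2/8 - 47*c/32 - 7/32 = (c/2 + 1/4)*(c - 7/2)*(c + 1/4)*(c + 1)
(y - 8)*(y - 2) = y^2 - 10*y + 16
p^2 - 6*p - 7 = (p - 7)*(p + 1)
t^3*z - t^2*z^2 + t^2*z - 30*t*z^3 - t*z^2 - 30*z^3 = (t - 6*z)*(t + 5*z)*(t*z + z)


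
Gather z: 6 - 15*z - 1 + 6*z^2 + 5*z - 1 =6*z^2 - 10*z + 4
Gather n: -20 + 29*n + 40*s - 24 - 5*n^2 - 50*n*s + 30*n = -5*n^2 + n*(59 - 50*s) + 40*s - 44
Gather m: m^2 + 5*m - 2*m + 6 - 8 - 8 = m^2 + 3*m - 10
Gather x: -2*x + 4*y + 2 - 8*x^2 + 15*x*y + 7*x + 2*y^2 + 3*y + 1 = -8*x^2 + x*(15*y + 5) + 2*y^2 + 7*y + 3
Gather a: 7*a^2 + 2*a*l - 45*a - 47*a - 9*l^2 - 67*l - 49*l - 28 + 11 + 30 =7*a^2 + a*(2*l - 92) - 9*l^2 - 116*l + 13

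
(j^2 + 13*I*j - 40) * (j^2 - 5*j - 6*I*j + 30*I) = j^4 - 5*j^3 + 7*I*j^3 + 38*j^2 - 35*I*j^2 - 190*j + 240*I*j - 1200*I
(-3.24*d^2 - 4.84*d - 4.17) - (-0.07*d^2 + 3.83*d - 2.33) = -3.17*d^2 - 8.67*d - 1.84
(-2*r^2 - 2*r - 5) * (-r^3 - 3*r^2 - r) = 2*r^5 + 8*r^4 + 13*r^3 + 17*r^2 + 5*r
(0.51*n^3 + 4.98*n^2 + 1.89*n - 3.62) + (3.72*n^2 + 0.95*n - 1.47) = 0.51*n^3 + 8.7*n^2 + 2.84*n - 5.09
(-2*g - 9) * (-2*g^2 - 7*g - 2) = 4*g^3 + 32*g^2 + 67*g + 18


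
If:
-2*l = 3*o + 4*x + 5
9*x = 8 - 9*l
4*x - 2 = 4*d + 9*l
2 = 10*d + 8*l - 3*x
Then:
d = 196/387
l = -14/387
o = -371/129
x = 358/387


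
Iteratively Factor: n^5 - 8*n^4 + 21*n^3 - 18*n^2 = (n - 2)*(n^4 - 6*n^3 + 9*n^2) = n*(n - 2)*(n^3 - 6*n^2 + 9*n) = n*(n - 3)*(n - 2)*(n^2 - 3*n) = n^2*(n - 3)*(n - 2)*(n - 3)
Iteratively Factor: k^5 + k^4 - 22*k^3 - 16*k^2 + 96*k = (k)*(k^4 + k^3 - 22*k^2 - 16*k + 96) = k*(k + 3)*(k^3 - 2*k^2 - 16*k + 32) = k*(k - 2)*(k + 3)*(k^2 - 16) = k*(k - 4)*(k - 2)*(k + 3)*(k + 4)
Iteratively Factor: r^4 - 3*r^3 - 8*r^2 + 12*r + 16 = (r + 2)*(r^3 - 5*r^2 + 2*r + 8) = (r - 4)*(r + 2)*(r^2 - r - 2) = (r - 4)*(r - 2)*(r + 2)*(r + 1)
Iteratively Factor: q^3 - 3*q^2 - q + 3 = (q - 3)*(q^2 - 1) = (q - 3)*(q + 1)*(q - 1)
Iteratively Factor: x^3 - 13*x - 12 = (x - 4)*(x^2 + 4*x + 3) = (x - 4)*(x + 3)*(x + 1)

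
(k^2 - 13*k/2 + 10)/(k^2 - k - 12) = (k - 5/2)/(k + 3)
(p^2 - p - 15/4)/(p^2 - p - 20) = (-p^2 + p + 15/4)/(-p^2 + p + 20)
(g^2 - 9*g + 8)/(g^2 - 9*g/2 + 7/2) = 2*(g - 8)/(2*g - 7)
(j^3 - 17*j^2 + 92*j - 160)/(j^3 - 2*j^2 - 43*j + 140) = (j - 8)/(j + 7)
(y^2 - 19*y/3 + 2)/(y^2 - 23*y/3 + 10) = (3*y - 1)/(3*y - 5)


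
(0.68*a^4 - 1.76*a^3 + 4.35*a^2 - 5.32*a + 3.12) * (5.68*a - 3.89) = 3.8624*a^5 - 12.642*a^4 + 31.5544*a^3 - 47.1391*a^2 + 38.4164*a - 12.1368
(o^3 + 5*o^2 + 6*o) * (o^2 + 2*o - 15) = o^5 + 7*o^4 + o^3 - 63*o^2 - 90*o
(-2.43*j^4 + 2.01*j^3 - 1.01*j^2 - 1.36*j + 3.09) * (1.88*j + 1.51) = -4.5684*j^5 + 0.109499999999999*j^4 + 1.1363*j^3 - 4.0819*j^2 + 3.7556*j + 4.6659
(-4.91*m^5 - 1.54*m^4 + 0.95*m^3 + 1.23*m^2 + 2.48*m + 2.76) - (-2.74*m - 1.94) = -4.91*m^5 - 1.54*m^4 + 0.95*m^3 + 1.23*m^2 + 5.22*m + 4.7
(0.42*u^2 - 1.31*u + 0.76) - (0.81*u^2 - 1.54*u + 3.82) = -0.39*u^2 + 0.23*u - 3.06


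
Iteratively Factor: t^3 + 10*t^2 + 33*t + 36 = (t + 4)*(t^2 + 6*t + 9) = (t + 3)*(t + 4)*(t + 3)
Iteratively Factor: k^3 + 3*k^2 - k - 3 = (k + 3)*(k^2 - 1) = (k - 1)*(k + 3)*(k + 1)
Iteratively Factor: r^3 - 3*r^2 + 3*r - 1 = (r - 1)*(r^2 - 2*r + 1) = (r - 1)^2*(r - 1)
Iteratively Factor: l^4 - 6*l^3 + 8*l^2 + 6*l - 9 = (l - 3)*(l^3 - 3*l^2 - l + 3) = (l - 3)*(l + 1)*(l^2 - 4*l + 3) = (l - 3)*(l - 1)*(l + 1)*(l - 3)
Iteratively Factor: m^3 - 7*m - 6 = (m - 3)*(m^2 + 3*m + 2) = (m - 3)*(m + 1)*(m + 2)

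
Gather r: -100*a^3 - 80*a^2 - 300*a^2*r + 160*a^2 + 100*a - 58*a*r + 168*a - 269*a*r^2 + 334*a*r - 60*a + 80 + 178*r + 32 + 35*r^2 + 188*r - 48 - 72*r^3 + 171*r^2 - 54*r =-100*a^3 + 80*a^2 + 208*a - 72*r^3 + r^2*(206 - 269*a) + r*(-300*a^2 + 276*a + 312) + 64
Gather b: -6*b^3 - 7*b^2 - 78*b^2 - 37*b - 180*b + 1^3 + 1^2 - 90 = -6*b^3 - 85*b^2 - 217*b - 88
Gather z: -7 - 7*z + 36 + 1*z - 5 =24 - 6*z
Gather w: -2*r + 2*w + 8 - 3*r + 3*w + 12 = -5*r + 5*w + 20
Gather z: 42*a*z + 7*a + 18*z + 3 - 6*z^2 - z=7*a - 6*z^2 + z*(42*a + 17) + 3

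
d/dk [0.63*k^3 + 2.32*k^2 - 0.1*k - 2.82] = 1.89*k^2 + 4.64*k - 0.1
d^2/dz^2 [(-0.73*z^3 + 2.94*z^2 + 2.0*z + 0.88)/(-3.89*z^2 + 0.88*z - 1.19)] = (-1.4210854715202e-14*z^5 - 86.284678*z^3 - 2.82690000000001*z^2 + 79.826214*z - 5.731196)/(58.863869*z^6 - 39.948744*z^5 + 63.058845*z^4 - 25.12312*z^3 + 19.290495*z^2 - 3.738504*z + 1.685159)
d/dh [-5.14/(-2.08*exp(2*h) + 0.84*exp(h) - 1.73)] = (4.3176 - 21.3824*exp(h))*exp(h)/(2.08*exp(2*h) - 0.84*exp(h) + 1.73)^2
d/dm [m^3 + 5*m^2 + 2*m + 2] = 3*m^2 + 10*m + 2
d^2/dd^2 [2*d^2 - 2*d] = 4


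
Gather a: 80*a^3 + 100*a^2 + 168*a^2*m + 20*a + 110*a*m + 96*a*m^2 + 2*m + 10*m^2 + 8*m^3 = 80*a^3 + a^2*(168*m + 100) + a*(96*m^2 + 110*m + 20) + 8*m^3 + 10*m^2 + 2*m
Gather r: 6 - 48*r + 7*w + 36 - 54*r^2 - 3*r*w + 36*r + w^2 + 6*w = -54*r^2 + r*(-3*w - 12) + w^2 + 13*w + 42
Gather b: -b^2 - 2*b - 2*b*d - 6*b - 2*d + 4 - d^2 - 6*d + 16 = -b^2 + b*(-2*d - 8) - d^2 - 8*d + 20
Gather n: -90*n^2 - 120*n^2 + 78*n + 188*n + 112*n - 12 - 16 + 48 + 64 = -210*n^2 + 378*n + 84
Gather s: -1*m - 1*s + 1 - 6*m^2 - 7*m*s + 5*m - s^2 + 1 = -6*m^2 + 4*m - s^2 + s*(-7*m - 1) + 2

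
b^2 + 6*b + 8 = (b + 2)*(b + 4)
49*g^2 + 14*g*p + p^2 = (7*g + p)^2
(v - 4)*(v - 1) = v^2 - 5*v + 4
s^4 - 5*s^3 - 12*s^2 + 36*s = s*(s - 6)*(s - 2)*(s + 3)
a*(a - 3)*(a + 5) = a^3 + 2*a^2 - 15*a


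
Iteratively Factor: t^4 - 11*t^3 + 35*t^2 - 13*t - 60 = (t - 4)*(t^3 - 7*t^2 + 7*t + 15) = (t - 4)*(t + 1)*(t^2 - 8*t + 15) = (t - 4)*(t - 3)*(t + 1)*(t - 5)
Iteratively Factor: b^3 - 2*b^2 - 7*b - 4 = (b + 1)*(b^2 - 3*b - 4) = (b - 4)*(b + 1)*(b + 1)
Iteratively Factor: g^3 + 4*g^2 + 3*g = (g + 3)*(g^2 + g) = (g + 1)*(g + 3)*(g)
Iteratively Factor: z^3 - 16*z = (z)*(z^2 - 16) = z*(z - 4)*(z + 4)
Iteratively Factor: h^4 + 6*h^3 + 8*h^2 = (h + 4)*(h^3 + 2*h^2) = (h + 2)*(h + 4)*(h^2) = h*(h + 2)*(h + 4)*(h)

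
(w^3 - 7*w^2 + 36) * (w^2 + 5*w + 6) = w^5 - 2*w^4 - 29*w^3 - 6*w^2 + 180*w + 216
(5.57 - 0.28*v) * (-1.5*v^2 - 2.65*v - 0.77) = 0.42*v^3 - 7.613*v^2 - 14.5449*v - 4.2889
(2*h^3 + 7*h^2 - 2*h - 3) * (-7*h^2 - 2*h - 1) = -14*h^5 - 53*h^4 - 2*h^3 + 18*h^2 + 8*h + 3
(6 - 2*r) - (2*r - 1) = 7 - 4*r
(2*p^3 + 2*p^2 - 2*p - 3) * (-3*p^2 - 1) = -6*p^5 - 6*p^4 + 4*p^3 + 7*p^2 + 2*p + 3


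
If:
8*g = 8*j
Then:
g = j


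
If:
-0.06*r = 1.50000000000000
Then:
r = -25.00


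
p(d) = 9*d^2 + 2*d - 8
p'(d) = 18*d + 2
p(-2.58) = 46.75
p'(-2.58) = -44.44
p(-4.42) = 158.99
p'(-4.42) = -77.56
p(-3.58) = 100.19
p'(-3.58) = -62.44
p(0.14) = -7.54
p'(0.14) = 4.52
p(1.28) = 9.31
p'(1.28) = 25.04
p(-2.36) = 37.41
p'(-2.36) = -40.48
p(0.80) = -0.64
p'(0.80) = 16.40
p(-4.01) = 128.70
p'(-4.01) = -70.18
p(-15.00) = 1987.00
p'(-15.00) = -268.00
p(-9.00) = 703.00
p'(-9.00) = -160.00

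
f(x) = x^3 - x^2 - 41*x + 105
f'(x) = 3*x^2 - 2*x - 41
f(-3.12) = 192.81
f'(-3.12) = -5.56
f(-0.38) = 120.38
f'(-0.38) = -39.81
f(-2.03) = 175.74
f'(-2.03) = -24.58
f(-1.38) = 157.05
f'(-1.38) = -32.53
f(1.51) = 44.25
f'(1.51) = -37.18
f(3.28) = -4.95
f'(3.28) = -15.28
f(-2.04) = 175.99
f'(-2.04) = -24.44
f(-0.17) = 111.94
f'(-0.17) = -40.57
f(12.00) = 1197.00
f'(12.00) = 367.00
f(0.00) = 105.00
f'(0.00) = -41.00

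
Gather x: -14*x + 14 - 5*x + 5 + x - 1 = 18 - 18*x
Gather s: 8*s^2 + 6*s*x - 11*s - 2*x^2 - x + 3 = 8*s^2 + s*(6*x - 11) - 2*x^2 - x + 3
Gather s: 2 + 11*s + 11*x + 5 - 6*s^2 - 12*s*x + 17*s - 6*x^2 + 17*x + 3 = -6*s^2 + s*(28 - 12*x) - 6*x^2 + 28*x + 10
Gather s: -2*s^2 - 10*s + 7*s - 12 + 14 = -2*s^2 - 3*s + 2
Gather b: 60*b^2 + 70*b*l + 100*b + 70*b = 60*b^2 + b*(70*l + 170)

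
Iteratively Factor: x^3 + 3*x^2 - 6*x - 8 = (x + 4)*(x^2 - x - 2) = (x + 1)*(x + 4)*(x - 2)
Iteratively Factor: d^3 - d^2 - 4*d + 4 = (d + 2)*(d^2 - 3*d + 2) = (d - 2)*(d + 2)*(d - 1)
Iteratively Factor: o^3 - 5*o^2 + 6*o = (o - 3)*(o^2 - 2*o) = o*(o - 3)*(o - 2)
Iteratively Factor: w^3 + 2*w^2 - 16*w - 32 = (w - 4)*(w^2 + 6*w + 8) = (w - 4)*(w + 4)*(w + 2)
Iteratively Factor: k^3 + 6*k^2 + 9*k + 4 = (k + 4)*(k^2 + 2*k + 1) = (k + 1)*(k + 4)*(k + 1)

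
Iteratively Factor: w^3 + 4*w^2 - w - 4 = (w + 4)*(w^2 - 1) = (w + 1)*(w + 4)*(w - 1)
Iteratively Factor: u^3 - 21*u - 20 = (u + 1)*(u^2 - u - 20) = (u - 5)*(u + 1)*(u + 4)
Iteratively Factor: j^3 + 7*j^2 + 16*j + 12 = (j + 3)*(j^2 + 4*j + 4) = (j + 2)*(j + 3)*(j + 2)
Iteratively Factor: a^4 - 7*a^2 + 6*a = (a - 1)*(a^3 + a^2 - 6*a) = (a - 1)*(a + 3)*(a^2 - 2*a) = a*(a - 1)*(a + 3)*(a - 2)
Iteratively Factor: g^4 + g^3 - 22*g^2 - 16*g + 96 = (g - 4)*(g^3 + 5*g^2 - 2*g - 24) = (g - 4)*(g + 3)*(g^2 + 2*g - 8) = (g - 4)*(g + 3)*(g + 4)*(g - 2)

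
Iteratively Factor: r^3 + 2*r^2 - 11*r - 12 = (r + 4)*(r^2 - 2*r - 3) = (r + 1)*(r + 4)*(r - 3)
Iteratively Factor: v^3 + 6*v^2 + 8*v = (v + 4)*(v^2 + 2*v) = (v + 2)*(v + 4)*(v)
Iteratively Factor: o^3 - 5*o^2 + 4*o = (o)*(o^2 - 5*o + 4) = o*(o - 1)*(o - 4)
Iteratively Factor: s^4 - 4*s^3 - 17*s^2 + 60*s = (s - 3)*(s^3 - s^2 - 20*s) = s*(s - 3)*(s^2 - s - 20) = s*(s - 3)*(s + 4)*(s - 5)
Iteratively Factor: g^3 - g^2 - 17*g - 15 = (g - 5)*(g^2 + 4*g + 3) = (g - 5)*(g + 1)*(g + 3)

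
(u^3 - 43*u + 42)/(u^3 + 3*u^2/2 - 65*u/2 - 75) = 2*(u^2 + 6*u - 7)/(2*u^2 + 15*u + 25)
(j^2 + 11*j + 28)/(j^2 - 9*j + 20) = (j^2 + 11*j + 28)/(j^2 - 9*j + 20)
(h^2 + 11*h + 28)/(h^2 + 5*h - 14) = (h + 4)/(h - 2)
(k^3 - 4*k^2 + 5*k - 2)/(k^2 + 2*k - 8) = (k^2 - 2*k + 1)/(k + 4)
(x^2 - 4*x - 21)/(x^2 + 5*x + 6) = (x - 7)/(x + 2)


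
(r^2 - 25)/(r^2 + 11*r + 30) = (r - 5)/(r + 6)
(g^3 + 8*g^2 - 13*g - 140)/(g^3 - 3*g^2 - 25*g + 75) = (g^2 + 3*g - 28)/(g^2 - 8*g + 15)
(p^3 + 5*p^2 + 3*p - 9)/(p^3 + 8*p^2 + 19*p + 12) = (p^2 + 2*p - 3)/(p^2 + 5*p + 4)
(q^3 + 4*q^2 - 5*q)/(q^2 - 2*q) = (q^2 + 4*q - 5)/(q - 2)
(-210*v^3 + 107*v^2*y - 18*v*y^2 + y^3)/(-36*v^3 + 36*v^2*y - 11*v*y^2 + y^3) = (35*v^2 - 12*v*y + y^2)/(6*v^2 - 5*v*y + y^2)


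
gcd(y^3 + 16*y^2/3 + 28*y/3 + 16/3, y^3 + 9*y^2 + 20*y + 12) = y + 2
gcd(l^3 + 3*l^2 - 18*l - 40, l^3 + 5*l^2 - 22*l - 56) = l^2 - 2*l - 8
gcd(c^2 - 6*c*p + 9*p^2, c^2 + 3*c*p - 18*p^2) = -c + 3*p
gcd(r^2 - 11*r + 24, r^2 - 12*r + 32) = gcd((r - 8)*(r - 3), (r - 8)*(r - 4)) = r - 8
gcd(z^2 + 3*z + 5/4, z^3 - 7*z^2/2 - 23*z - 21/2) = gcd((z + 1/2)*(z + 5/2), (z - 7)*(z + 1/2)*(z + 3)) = z + 1/2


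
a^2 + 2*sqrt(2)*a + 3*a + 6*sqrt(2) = (a + 3)*(a + 2*sqrt(2))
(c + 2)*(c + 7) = c^2 + 9*c + 14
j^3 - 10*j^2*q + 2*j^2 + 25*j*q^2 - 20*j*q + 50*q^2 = (j + 2)*(j - 5*q)^2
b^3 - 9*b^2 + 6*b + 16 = (b - 8)*(b - 2)*(b + 1)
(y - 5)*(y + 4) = y^2 - y - 20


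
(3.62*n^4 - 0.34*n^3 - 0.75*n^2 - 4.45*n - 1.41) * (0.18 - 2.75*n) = -9.955*n^5 + 1.5866*n^4 + 2.0013*n^3 + 12.1025*n^2 + 3.0765*n - 0.2538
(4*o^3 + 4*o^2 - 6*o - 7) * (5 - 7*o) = -28*o^4 - 8*o^3 + 62*o^2 + 19*o - 35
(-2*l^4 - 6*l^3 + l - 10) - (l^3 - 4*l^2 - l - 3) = -2*l^4 - 7*l^3 + 4*l^2 + 2*l - 7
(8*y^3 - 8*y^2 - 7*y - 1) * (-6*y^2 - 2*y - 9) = -48*y^5 + 32*y^4 - 14*y^3 + 92*y^2 + 65*y + 9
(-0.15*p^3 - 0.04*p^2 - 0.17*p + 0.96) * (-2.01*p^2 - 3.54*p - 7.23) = 0.3015*p^5 + 0.6114*p^4 + 1.5678*p^3 - 1.0386*p^2 - 2.1693*p - 6.9408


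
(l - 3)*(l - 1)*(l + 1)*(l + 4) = l^4 + l^3 - 13*l^2 - l + 12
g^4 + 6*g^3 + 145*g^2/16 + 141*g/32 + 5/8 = (g + 1/4)*(g + 1/2)*(g + 5/4)*(g + 4)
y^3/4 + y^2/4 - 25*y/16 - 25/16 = (y/4 + 1/4)*(y - 5/2)*(y + 5/2)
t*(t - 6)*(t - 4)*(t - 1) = t^4 - 11*t^3 + 34*t^2 - 24*t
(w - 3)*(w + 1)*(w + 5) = w^3 + 3*w^2 - 13*w - 15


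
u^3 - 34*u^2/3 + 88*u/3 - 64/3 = (u - 8)*(u - 2)*(u - 4/3)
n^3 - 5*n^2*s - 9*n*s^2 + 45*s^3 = (n - 5*s)*(n - 3*s)*(n + 3*s)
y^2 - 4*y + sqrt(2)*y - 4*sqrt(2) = (y - 4)*(y + sqrt(2))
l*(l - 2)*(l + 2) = l^3 - 4*l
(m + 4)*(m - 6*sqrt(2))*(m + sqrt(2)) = m^3 - 5*sqrt(2)*m^2 + 4*m^2 - 20*sqrt(2)*m - 12*m - 48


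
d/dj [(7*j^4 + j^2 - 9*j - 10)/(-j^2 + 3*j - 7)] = (-14*j^5 + 63*j^4 - 196*j^3 - 6*j^2 - 34*j + 93)/(j^4 - 6*j^3 + 23*j^2 - 42*j + 49)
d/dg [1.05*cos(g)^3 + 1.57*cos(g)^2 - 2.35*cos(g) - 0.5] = (-3.15*cos(g)^2 - 3.14*cos(g) + 2.35)*sin(g)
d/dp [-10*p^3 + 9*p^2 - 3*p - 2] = -30*p^2 + 18*p - 3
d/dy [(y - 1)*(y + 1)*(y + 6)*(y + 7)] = 4*y^3 + 39*y^2 + 82*y - 13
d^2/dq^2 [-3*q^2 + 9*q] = -6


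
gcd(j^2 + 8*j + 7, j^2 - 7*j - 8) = j + 1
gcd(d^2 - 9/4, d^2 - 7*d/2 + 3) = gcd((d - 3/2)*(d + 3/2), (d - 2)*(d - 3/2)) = d - 3/2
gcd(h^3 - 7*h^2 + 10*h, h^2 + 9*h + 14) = 1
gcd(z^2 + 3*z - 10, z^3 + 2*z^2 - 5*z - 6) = z - 2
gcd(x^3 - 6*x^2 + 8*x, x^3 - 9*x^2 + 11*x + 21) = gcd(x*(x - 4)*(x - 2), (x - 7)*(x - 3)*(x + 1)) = 1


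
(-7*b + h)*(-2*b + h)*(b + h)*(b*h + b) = 14*b^4*h + 14*b^4 + 5*b^3*h^2 + 5*b^3*h - 8*b^2*h^3 - 8*b^2*h^2 + b*h^4 + b*h^3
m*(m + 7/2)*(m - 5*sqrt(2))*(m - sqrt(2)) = m^4 - 6*sqrt(2)*m^3 + 7*m^3/2 - 21*sqrt(2)*m^2 + 10*m^2 + 35*m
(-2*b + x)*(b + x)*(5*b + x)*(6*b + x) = -60*b^4 - 52*b^3*x + 17*b^2*x^2 + 10*b*x^3 + x^4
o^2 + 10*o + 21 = (o + 3)*(o + 7)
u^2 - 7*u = u*(u - 7)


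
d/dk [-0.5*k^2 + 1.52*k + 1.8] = 1.52 - 1.0*k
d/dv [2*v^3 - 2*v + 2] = 6*v^2 - 2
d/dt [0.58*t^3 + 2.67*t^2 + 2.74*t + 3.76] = 1.74*t^2 + 5.34*t + 2.74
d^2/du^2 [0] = 0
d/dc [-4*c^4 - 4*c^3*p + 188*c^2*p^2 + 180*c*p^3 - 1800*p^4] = -16*c^3 - 12*c^2*p + 376*c*p^2 + 180*p^3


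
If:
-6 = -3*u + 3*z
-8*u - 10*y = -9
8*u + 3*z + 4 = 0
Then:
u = 2/11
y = 83/110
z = -20/11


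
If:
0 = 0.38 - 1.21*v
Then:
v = 0.31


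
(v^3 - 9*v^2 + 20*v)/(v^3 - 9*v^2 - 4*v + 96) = v*(v - 5)/(v^2 - 5*v - 24)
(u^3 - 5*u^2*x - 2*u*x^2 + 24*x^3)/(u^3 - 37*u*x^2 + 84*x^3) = (u + 2*x)/(u + 7*x)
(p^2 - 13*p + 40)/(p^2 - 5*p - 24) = (p - 5)/(p + 3)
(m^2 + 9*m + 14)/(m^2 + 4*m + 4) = (m + 7)/(m + 2)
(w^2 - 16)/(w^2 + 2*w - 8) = (w - 4)/(w - 2)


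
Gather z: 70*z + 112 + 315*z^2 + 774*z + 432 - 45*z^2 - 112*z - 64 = 270*z^2 + 732*z + 480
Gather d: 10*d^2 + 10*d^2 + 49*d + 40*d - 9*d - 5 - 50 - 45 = 20*d^2 + 80*d - 100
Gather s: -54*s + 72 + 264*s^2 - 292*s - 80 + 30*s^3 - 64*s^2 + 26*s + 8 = 30*s^3 + 200*s^2 - 320*s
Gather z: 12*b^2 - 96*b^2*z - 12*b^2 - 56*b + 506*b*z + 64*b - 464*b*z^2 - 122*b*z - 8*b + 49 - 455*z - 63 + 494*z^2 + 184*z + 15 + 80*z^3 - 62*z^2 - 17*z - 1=80*z^3 + z^2*(432 - 464*b) + z*(-96*b^2 + 384*b - 288)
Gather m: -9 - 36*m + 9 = -36*m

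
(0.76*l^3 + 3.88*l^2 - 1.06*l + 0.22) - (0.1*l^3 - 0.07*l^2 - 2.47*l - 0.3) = 0.66*l^3 + 3.95*l^2 + 1.41*l + 0.52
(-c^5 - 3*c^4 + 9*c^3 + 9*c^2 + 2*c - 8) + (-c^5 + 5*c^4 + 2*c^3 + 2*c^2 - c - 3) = -2*c^5 + 2*c^4 + 11*c^3 + 11*c^2 + c - 11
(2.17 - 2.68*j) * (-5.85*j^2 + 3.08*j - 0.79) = 15.678*j^3 - 20.9489*j^2 + 8.8008*j - 1.7143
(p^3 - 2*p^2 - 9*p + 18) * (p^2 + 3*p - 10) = p^5 + p^4 - 25*p^3 + 11*p^2 + 144*p - 180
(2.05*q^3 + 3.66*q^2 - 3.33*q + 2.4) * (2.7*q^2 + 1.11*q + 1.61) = 5.535*q^5 + 12.1575*q^4 - 1.6279*q^3 + 8.6763*q^2 - 2.6973*q + 3.864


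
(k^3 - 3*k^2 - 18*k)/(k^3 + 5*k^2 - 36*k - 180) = k*(k + 3)/(k^2 + 11*k + 30)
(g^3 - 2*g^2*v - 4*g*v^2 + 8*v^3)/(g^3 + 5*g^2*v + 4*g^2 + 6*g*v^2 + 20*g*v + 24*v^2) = (g^2 - 4*g*v + 4*v^2)/(g^2 + 3*g*v + 4*g + 12*v)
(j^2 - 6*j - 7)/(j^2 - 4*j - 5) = (j - 7)/(j - 5)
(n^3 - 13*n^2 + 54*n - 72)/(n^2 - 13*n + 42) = (n^2 - 7*n + 12)/(n - 7)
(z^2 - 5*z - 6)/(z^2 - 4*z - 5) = (z - 6)/(z - 5)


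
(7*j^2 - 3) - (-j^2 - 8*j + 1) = 8*j^2 + 8*j - 4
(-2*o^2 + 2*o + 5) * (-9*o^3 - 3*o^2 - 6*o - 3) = 18*o^5 - 12*o^4 - 39*o^3 - 21*o^2 - 36*o - 15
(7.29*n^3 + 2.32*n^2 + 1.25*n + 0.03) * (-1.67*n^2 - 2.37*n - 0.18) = -12.1743*n^5 - 21.1517*n^4 - 8.8981*n^3 - 3.4302*n^2 - 0.2961*n - 0.0054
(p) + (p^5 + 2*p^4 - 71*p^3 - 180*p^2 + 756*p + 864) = p^5 + 2*p^4 - 71*p^3 - 180*p^2 + 757*p + 864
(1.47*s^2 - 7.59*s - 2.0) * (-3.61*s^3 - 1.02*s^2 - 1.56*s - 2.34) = -5.3067*s^5 + 25.9005*s^4 + 12.6686*s^3 + 10.4406*s^2 + 20.8806*s + 4.68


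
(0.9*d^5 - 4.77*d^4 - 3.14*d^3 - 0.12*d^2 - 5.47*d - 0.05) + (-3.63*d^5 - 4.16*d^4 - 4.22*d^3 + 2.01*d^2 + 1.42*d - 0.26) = -2.73*d^5 - 8.93*d^4 - 7.36*d^3 + 1.89*d^2 - 4.05*d - 0.31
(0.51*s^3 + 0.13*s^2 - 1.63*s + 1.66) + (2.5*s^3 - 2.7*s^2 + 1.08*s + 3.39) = 3.01*s^3 - 2.57*s^2 - 0.55*s + 5.05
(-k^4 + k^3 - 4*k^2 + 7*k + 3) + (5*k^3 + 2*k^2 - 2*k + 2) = -k^4 + 6*k^3 - 2*k^2 + 5*k + 5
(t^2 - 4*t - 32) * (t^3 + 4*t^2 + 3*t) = t^5 - 45*t^3 - 140*t^2 - 96*t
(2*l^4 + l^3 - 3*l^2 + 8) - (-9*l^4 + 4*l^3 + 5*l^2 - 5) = 11*l^4 - 3*l^3 - 8*l^2 + 13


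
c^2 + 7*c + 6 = (c + 1)*(c + 6)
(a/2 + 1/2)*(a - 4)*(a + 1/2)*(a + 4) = a^4/2 + 3*a^3/4 - 31*a^2/4 - 12*a - 4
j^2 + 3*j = j*(j + 3)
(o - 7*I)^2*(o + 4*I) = o^3 - 10*I*o^2 + 7*o - 196*I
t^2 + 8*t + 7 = (t + 1)*(t + 7)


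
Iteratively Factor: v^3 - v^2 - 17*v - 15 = (v + 1)*(v^2 - 2*v - 15) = (v + 1)*(v + 3)*(v - 5)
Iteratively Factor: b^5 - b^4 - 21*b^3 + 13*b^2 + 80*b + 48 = (b - 4)*(b^4 + 3*b^3 - 9*b^2 - 23*b - 12) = (b - 4)*(b + 4)*(b^3 - b^2 - 5*b - 3) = (b - 4)*(b - 3)*(b + 4)*(b^2 + 2*b + 1) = (b - 4)*(b - 3)*(b + 1)*(b + 4)*(b + 1)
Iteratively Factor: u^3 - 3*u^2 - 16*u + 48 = (u + 4)*(u^2 - 7*u + 12) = (u - 4)*(u + 4)*(u - 3)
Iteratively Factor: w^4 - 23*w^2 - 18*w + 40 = (w + 2)*(w^3 - 2*w^2 - 19*w + 20) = (w + 2)*(w + 4)*(w^2 - 6*w + 5) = (w - 1)*(w + 2)*(w + 4)*(w - 5)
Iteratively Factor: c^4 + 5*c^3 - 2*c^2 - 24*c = (c + 4)*(c^3 + c^2 - 6*c) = (c + 3)*(c + 4)*(c^2 - 2*c) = (c - 2)*(c + 3)*(c + 4)*(c)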